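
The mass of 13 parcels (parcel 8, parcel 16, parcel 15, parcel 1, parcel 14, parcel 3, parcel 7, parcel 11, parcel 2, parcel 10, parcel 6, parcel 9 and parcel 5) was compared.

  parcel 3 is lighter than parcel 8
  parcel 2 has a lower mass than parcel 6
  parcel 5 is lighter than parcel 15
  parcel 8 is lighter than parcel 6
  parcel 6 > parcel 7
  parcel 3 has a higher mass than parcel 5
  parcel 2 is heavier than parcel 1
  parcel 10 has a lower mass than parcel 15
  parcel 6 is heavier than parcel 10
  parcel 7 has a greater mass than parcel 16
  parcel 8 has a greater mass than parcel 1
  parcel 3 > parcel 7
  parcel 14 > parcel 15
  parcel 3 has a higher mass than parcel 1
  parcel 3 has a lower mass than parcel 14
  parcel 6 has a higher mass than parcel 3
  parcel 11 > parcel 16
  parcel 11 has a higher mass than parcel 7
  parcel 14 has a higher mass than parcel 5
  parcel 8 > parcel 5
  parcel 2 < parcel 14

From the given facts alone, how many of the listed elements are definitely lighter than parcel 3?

From parcel 3 the given relations immediately reach parcel 5, parcel 1, parcel 7.
From those, parcel 16 — 4 in total.
No other element is forced below parcel 3 by the given relations, so the count is 4.

4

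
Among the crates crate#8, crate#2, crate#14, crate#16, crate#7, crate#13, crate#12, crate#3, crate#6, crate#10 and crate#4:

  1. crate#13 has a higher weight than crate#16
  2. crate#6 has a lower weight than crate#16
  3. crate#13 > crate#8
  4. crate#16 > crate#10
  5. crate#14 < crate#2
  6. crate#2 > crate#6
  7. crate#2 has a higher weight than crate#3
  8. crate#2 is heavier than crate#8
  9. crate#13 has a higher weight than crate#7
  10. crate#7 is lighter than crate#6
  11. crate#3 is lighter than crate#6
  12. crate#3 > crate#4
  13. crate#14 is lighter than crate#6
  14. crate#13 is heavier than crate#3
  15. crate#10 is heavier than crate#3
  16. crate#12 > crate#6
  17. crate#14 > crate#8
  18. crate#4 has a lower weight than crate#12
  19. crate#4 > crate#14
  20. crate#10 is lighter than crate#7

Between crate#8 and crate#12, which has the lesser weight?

crate#8

Chaining the given relations: crate#8 < crate#14 < crate#4 < crate#3 < crate#10 < crate#7 < crate#6 < crate#12.
So crate#8 < crate#12; crate#8 is the lighter of the two.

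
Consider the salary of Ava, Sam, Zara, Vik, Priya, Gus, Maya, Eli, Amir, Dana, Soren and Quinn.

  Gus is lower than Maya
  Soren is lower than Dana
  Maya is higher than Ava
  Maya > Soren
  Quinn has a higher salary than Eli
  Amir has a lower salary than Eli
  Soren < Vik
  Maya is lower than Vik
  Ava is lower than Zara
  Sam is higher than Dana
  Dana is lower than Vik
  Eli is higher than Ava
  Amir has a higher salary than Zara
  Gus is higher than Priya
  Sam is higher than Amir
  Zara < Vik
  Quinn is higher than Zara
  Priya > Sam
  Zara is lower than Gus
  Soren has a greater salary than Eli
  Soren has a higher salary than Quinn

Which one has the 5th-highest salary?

The consecutive relations fix a unique order: Ava < Zara < Amir < Eli < Quinn < Soren < Dana < Sam < Priya < Gus < Maya < Vik.
The 5th largest is Sam.

Sam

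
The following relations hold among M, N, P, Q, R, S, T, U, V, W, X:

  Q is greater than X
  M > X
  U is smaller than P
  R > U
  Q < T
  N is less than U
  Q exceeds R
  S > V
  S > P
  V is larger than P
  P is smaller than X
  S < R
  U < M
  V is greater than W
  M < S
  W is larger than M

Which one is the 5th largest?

V

The consecutive relations fix a unique order: N < U < P < X < M < W < V < S < R < Q < T.
Counting 5 from the largest end gives V.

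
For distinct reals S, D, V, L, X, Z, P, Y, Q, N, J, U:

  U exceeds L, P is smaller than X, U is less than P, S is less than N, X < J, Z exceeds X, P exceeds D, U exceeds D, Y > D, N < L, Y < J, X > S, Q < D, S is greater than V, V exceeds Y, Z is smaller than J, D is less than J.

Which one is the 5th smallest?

Piecing the relations together gives one ordering: Q < D < Y < V < S < N < L < U < P < X < Z < J.
The 5th smallest is S.

S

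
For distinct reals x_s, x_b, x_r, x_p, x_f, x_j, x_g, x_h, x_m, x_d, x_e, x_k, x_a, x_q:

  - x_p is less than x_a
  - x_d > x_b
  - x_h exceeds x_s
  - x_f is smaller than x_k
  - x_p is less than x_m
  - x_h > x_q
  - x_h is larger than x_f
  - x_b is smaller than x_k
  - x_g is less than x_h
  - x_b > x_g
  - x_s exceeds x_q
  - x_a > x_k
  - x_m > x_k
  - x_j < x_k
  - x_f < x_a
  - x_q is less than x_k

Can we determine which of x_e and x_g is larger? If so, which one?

undetermined

Following every chain through x_g: above x_g we get x_b, x_d, x_k, x_m, x_a, x_h.
x_e is not reached, and no chain runs the other way from x_e to x_g.
So the given relations leave the order of x_g and x_e undetermined.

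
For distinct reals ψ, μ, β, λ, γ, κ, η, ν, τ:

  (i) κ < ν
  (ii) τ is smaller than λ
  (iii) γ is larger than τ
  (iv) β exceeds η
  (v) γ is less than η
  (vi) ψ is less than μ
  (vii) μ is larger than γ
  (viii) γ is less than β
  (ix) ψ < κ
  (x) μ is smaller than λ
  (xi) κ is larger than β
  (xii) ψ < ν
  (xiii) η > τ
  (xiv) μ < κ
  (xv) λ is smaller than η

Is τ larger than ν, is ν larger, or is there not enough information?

Chaining the given relations: τ < γ < μ < λ < η < β < κ < ν.
So ν is larger.

ν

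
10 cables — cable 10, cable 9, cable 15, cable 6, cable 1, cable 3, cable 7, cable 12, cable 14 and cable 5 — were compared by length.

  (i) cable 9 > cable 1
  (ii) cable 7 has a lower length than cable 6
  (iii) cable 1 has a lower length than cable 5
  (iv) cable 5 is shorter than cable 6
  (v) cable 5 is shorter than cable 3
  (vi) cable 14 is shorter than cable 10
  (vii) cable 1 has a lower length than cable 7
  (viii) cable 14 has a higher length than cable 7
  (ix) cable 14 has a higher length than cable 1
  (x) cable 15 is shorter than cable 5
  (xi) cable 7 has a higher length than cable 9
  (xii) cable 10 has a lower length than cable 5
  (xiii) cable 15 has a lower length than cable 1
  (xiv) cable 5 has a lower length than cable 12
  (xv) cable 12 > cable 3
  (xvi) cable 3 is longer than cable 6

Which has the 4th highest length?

Chaining the given pairs: cable 15 < cable 1 < cable 9 < cable 7 < cable 14 < cable 10 < cable 5 < cable 6 < cable 3 < cable 12.
The 4th largest is cable 5.

cable 5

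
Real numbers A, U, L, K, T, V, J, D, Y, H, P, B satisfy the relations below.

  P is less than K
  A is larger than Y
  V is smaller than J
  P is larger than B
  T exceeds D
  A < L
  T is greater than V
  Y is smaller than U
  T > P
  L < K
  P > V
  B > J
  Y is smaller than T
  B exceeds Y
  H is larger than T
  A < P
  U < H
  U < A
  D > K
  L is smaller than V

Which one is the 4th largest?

Piecing the relations together gives one ordering: Y < U < A < L < V < J < B < P < K < D < T < H.
Counting 4 from the largest end gives K.

K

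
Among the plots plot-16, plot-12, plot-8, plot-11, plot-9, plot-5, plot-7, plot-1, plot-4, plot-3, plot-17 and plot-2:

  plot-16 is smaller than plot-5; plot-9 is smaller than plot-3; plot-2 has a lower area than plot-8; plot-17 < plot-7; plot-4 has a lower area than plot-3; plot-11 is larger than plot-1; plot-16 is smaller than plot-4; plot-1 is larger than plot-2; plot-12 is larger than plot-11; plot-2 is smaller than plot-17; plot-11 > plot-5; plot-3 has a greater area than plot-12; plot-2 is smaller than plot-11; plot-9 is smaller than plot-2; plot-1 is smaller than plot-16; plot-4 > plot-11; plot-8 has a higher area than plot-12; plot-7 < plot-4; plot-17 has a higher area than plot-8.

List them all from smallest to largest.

Nothing is placed below plot-9, so it is least; from there plot-9 < plot-2; plot-2 < plot-1; plot-1 < plot-16; plot-16 < plot-5; plot-5 < plot-11; plot-11 < plot-12; plot-12 < plot-8; plot-8 < plot-17; plot-17 < plot-7; plot-7 < plot-4; plot-4 < plot-3, each given directly.

plot-9 < plot-2 < plot-1 < plot-16 < plot-5 < plot-11 < plot-12 < plot-8 < plot-17 < plot-7 < plot-4 < plot-3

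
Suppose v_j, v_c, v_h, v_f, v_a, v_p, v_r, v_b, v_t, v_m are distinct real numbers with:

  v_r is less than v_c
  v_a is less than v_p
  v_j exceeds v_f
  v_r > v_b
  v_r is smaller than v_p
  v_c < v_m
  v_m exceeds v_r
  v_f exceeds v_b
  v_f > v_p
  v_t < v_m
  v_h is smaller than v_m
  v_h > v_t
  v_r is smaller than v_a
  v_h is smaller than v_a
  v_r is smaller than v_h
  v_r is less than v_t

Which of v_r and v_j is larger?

v_r < v_t and v_t < v_h give v_r < v_h.
With v_h < v_a: v_r < v_t < v_h < v_a.
Then v_a < v_p extends the chain to v_p.
Then v_p < v_f extends the chain to v_f.
Then v_f < v_j extends the chain to v_j.
So v_r < v_j; v_j is the larger of the two.

v_j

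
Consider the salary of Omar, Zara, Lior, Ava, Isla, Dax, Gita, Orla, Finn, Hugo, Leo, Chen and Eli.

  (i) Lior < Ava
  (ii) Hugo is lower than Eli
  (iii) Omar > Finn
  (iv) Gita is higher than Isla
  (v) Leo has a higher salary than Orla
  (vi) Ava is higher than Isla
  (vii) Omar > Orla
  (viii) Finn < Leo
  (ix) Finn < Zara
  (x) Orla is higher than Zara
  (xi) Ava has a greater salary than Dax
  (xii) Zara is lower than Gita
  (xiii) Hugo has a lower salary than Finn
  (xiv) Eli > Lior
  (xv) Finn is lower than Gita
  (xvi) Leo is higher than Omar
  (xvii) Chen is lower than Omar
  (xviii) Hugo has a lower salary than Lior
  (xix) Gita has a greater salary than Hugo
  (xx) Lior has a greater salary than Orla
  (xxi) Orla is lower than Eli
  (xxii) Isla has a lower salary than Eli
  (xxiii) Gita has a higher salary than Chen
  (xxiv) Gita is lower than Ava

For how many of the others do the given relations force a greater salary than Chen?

The elements the relations force above Chen are Omar, Gita, Leo, Ava — no chain reaches any other.
That is 4.

4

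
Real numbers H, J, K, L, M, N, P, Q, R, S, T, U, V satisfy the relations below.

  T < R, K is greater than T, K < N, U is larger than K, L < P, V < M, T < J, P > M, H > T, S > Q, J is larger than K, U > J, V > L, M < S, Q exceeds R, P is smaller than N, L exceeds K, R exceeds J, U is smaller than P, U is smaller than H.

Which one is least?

K is not least since T < K; J is not least since T < J; U is not least since K < U; R is not least since J < R; L is not least since K < L; Q is not least since R < Q; V is not least since L < V; M is not least since V < M; P is not least since M < P; N is not least since P < N; H is not least since T < H; S is not least since Q < S.
Only T has nothing below it, so T is the least.

T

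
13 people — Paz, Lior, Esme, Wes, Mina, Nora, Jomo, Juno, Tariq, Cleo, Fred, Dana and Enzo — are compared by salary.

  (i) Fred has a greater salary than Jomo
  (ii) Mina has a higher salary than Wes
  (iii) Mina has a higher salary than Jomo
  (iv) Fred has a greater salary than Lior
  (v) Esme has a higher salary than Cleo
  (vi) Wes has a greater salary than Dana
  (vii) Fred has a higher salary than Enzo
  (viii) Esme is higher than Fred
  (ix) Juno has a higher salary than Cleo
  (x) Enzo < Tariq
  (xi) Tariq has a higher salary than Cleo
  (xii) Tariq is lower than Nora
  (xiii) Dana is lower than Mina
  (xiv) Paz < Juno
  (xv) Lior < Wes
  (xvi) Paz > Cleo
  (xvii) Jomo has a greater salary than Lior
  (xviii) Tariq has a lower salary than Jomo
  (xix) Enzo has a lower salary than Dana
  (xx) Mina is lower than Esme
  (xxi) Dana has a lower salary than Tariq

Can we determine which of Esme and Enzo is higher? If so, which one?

Esme

Enzo < Dana and Dana < Tariq give Enzo < Tariq.
With Tariq < Jomo: Enzo < Dana < Tariq < Jomo.
Then Jomo < Fred extends the chain to Fred.
Then Fred < Esme extends the chain to Esme.
So Esme is higher.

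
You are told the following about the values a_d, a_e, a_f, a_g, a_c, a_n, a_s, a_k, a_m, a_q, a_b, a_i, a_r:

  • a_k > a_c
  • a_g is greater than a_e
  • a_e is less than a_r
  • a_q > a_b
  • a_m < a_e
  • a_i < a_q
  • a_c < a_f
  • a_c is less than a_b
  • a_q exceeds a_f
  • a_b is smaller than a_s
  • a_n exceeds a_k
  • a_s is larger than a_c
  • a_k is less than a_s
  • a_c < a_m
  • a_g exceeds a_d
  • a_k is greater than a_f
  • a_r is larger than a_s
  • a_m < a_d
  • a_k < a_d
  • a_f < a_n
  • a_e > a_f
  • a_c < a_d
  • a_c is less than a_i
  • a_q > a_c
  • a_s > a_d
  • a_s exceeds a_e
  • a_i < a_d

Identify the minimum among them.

Chaining upward from a_c: directly above it, a_f, a_i, a_k, a_m, a_b, a_d, a_q, a_s; then a_e, a_n, a_g, a_r.
That covers every other element, and nothing is given below a_c, so a_c is the minimum.

a_c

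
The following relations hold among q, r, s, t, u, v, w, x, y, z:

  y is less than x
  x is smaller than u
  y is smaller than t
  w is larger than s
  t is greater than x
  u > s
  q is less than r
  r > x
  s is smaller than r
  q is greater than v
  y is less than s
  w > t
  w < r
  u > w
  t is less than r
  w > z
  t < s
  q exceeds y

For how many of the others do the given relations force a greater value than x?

The elements the relations force above x are t, s, w, r, u — no chain reaches any other.
That is 5.

5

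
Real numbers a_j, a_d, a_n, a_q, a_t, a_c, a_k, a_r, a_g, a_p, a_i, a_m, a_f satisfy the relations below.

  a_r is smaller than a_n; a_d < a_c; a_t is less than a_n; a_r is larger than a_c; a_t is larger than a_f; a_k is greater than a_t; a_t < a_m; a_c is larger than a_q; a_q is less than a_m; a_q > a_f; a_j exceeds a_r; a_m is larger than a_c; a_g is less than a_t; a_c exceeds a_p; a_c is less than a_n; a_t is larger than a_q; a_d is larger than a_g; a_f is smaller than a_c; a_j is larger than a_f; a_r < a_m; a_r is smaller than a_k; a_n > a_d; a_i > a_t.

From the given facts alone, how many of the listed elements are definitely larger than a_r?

The elements the relations force above a_r are a_m, a_k, a_n, a_j — no chain reaches any other.
That is 4.

4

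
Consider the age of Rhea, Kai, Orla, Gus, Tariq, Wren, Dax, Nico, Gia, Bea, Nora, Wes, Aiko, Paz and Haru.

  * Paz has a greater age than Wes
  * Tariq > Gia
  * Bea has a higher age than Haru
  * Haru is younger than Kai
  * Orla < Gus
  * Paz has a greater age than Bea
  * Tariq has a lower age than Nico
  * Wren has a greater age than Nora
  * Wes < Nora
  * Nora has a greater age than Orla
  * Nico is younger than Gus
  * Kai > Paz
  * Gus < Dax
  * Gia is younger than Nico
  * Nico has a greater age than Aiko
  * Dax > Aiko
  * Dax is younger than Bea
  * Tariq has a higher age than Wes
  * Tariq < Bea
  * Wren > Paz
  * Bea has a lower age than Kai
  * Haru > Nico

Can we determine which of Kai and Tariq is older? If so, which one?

Kai

Chaining the given relations: Tariq < Nico < Gus < Dax < Bea < Kai.
So Kai is older.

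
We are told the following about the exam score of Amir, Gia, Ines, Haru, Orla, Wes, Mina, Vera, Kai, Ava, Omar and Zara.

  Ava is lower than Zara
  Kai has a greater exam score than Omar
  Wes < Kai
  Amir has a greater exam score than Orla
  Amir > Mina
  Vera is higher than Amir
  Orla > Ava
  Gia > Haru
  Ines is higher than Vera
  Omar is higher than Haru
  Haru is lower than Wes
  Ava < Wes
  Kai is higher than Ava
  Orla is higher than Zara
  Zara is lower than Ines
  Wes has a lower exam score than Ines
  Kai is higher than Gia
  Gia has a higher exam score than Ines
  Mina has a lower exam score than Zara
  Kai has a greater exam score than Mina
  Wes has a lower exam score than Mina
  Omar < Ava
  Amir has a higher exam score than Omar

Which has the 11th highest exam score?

Omar

Piecing the relations together gives one ordering: Haru < Omar < Ava < Wes < Mina < Zara < Orla < Amir < Vera < Ines < Gia < Kai.
The 11th largest is Omar.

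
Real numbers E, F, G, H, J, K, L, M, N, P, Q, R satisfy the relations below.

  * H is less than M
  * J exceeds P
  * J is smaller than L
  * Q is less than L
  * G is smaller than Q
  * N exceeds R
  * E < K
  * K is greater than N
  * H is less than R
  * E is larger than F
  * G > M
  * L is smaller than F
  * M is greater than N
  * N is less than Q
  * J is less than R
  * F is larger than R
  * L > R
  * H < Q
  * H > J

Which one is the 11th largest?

J

The consecutive relations fix a unique order: P < J < H < R < N < M < G < Q < L < F < E < K.
Counting 11 from the largest end gives J.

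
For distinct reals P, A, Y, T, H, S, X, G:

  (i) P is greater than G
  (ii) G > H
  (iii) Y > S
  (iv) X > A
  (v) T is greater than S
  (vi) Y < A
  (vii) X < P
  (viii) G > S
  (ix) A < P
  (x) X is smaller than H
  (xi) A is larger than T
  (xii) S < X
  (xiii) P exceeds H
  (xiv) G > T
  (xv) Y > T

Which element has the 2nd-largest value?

Piecing the relations together gives one ordering: S < T < Y < A < X < H < G < P.
Counting 2 from the largest end gives G.

G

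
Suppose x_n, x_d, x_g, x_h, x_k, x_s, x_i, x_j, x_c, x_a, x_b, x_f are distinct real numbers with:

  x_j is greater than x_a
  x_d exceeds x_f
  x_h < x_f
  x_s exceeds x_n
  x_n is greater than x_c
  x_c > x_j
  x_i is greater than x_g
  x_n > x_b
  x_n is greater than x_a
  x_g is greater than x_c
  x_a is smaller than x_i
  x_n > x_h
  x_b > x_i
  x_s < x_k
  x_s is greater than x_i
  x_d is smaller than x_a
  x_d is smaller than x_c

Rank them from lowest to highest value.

The consecutive links are each given: x_h < x_f; x_f < x_d; x_d < x_a; x_a < x_j; x_j < x_c; x_c < x_g; x_g < x_i; x_i < x_b; x_b < x_n; x_n < x_s; x_s < x_k.

x_h < x_f < x_d < x_a < x_j < x_c < x_g < x_i < x_b < x_n < x_s < x_k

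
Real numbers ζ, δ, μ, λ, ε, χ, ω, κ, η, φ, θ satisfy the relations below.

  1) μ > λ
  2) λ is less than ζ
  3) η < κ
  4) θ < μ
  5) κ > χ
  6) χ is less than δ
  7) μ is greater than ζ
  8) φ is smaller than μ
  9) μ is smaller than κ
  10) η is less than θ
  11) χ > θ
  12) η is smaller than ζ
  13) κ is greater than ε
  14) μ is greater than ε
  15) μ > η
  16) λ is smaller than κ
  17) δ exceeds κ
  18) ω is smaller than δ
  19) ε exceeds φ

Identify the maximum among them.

δ

φ is not greatest since φ < μ; λ is not greatest since λ < κ; η is not greatest since η < ζ; ε is not greatest since ε < κ; ω is not greatest since ω < δ; ζ is not greatest since ζ < μ; θ is not greatest since θ < μ; χ is not greatest since χ < δ; μ is not greatest since μ < κ; κ is not greatest since κ < δ.
Only δ has nothing above it, so δ is the maximum.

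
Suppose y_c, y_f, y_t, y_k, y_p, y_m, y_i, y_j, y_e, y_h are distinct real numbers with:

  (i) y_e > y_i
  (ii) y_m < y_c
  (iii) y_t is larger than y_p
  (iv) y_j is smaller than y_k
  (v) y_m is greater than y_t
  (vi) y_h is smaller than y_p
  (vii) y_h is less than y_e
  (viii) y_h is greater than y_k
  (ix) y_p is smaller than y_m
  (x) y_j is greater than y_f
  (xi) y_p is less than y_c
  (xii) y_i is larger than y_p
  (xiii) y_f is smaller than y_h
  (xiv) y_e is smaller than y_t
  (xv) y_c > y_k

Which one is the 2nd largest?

y_m

The consecutive relations fix a unique order: y_f < y_j < y_k < y_h < y_p < y_i < y_e < y_t < y_m < y_c.
The 2nd largest is y_m.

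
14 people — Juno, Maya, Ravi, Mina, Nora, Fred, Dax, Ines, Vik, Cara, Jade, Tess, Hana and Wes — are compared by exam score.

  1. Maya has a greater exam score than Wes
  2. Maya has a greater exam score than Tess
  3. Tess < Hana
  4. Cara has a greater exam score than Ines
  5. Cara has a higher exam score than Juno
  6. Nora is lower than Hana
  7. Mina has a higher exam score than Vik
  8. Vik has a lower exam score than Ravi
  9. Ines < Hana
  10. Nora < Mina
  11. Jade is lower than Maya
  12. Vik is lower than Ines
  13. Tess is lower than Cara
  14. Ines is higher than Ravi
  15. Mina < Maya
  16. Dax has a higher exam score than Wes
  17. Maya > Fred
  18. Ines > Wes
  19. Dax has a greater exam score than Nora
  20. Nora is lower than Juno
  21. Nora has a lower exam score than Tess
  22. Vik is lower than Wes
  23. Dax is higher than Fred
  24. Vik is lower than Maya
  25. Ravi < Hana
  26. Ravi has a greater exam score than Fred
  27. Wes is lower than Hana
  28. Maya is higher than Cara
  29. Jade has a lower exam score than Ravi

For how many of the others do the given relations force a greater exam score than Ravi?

The elements the relations force above Ravi are Ines, Cara, Hana, Maya — no chain reaches any other.
That is 4.

4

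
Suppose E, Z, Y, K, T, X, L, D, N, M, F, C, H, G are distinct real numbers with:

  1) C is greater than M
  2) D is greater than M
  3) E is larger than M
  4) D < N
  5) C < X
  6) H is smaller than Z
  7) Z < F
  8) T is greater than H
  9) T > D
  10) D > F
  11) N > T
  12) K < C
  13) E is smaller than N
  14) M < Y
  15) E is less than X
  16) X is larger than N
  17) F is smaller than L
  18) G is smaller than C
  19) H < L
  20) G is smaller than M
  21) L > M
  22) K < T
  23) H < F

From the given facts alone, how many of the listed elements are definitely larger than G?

From G the given relations immediately reach M, C.
From those, L, D, E, Y, X — 7 in total.
From those, T, N — 9 in total.
No other element is forced above G by the given relations, so the count is 9.

9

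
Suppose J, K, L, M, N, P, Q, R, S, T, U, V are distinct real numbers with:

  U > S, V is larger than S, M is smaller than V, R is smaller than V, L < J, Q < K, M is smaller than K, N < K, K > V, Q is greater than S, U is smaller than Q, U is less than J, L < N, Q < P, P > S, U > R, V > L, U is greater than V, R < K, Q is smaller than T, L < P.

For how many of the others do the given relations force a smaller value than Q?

6

The elements the relations force below Q are L, S, R, M, V, U — no chain reaches any other.
That is 6.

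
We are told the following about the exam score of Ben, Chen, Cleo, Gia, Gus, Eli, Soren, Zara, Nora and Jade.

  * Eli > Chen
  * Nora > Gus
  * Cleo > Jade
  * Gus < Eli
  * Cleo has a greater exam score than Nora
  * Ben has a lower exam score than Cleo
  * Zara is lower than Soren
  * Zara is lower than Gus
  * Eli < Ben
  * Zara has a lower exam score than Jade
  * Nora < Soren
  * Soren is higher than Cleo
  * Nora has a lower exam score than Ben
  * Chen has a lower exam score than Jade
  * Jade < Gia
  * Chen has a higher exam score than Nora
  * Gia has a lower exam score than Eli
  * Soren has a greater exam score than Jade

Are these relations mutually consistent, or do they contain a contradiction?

consistent

Every relation is compatible with Zara < Gus < Nora < Chen < Jade < Gia < Eli < Ben < Cleo < Soren; the set is consistent.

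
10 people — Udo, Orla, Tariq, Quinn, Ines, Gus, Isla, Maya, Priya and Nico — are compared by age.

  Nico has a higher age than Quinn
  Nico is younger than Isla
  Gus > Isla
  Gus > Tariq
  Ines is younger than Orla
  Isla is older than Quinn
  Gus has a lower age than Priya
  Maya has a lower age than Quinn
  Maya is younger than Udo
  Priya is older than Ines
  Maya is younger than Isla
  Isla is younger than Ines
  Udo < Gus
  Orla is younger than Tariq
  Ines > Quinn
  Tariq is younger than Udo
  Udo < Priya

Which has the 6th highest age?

Chaining the given pairs: Maya < Quinn < Nico < Isla < Ines < Orla < Tariq < Udo < Gus < Priya.
The 6th largest is Ines.

Ines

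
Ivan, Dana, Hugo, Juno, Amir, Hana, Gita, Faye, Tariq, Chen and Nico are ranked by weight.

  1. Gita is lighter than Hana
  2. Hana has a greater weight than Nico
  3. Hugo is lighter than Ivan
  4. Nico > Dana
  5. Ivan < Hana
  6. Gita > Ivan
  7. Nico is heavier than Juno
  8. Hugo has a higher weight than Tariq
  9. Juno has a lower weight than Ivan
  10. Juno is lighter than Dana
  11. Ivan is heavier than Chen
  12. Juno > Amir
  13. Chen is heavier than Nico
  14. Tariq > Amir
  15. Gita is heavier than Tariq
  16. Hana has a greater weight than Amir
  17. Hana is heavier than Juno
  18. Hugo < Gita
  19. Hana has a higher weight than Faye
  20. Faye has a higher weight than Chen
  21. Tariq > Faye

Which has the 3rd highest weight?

Chaining the given pairs: Amir < Juno < Dana < Nico < Chen < Faye < Tariq < Hugo < Ivan < Gita < Hana.
The 3rd largest is Ivan.

Ivan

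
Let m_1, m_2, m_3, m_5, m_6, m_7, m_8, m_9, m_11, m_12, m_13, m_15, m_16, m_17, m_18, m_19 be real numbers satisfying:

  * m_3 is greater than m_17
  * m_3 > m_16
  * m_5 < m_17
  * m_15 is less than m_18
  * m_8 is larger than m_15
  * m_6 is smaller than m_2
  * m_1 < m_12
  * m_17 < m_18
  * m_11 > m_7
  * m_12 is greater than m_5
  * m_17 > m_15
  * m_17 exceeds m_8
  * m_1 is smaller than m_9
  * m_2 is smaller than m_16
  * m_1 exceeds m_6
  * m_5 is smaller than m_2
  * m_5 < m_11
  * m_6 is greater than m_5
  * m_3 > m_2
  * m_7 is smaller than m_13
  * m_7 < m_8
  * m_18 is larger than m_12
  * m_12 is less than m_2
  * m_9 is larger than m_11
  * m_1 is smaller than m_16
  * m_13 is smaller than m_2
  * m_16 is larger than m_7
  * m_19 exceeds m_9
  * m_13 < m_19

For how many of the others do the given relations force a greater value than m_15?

The elements the relations force above m_15 are m_8, m_17, m_18, m_3 — no chain reaches any other.
That is 4.

4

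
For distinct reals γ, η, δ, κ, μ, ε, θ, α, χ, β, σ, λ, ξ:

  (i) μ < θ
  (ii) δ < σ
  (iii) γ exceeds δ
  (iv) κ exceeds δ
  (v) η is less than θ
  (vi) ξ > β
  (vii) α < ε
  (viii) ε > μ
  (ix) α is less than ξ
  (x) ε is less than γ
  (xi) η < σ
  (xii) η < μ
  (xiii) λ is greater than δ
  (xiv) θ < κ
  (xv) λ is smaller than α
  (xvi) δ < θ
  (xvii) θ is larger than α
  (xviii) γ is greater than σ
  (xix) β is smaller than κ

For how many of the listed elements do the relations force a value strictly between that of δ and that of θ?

Chaining upward from δ reaches: λ, α, ε, κ, σ, ξ, γ.
Chaining downward from θ reaches: λ, η, α, μ.
Strictly between δ and θ are those in both lists: λ, α — 2 elements.

2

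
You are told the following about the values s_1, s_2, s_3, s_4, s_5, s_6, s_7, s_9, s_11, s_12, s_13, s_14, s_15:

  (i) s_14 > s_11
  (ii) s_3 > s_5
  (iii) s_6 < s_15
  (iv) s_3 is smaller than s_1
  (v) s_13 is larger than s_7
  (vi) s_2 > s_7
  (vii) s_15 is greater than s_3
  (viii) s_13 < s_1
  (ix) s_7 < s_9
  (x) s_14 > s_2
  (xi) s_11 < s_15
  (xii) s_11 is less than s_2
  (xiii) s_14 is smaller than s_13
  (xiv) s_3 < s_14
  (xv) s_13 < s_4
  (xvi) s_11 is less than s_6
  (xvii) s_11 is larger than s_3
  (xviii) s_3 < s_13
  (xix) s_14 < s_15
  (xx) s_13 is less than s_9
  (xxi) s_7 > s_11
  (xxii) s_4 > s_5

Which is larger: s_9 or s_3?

s_3 < s_11 < s_7 < s_2 < s_14 < s_13 < s_9, by transitivity through s_11, s_7, s_2, s_14, s_13.
So s_3 < s_9; s_9 is the larger of the two.

s_9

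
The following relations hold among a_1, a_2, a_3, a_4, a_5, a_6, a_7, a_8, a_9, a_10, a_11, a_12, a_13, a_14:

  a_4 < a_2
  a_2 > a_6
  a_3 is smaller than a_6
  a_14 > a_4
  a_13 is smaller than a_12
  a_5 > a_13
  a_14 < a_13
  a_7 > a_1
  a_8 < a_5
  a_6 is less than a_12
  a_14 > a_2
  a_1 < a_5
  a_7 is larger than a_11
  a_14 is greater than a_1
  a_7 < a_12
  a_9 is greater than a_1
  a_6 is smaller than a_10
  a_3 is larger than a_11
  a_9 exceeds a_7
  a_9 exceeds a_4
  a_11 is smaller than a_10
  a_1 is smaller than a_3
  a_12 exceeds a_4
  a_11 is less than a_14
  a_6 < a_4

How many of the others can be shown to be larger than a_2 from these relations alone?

4

The elements the relations force above a_2 are a_14, a_13, a_5, a_12 — no chain reaches any other.
That is 4.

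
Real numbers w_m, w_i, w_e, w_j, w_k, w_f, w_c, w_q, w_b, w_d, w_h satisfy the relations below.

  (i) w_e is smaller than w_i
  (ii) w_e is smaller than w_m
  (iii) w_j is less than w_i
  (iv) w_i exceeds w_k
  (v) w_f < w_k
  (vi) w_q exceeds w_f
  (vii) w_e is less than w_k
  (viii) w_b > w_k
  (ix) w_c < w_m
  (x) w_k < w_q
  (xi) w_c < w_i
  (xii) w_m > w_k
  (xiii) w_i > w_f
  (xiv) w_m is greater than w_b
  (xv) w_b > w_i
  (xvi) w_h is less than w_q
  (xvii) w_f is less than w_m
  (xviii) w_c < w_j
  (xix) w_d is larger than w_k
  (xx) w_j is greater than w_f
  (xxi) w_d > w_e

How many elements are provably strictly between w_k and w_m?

The relations place w_k below w_m. An element lies strictly between them when it is forced above w_k and also forced below w_m.
Above w_k: {w_i, w_d, w_b, w_q}. Below w_m: {w_c, w_f, w_j, w_e, w_i, w_b}.
Intersection: {w_i, w_b} — 2.

2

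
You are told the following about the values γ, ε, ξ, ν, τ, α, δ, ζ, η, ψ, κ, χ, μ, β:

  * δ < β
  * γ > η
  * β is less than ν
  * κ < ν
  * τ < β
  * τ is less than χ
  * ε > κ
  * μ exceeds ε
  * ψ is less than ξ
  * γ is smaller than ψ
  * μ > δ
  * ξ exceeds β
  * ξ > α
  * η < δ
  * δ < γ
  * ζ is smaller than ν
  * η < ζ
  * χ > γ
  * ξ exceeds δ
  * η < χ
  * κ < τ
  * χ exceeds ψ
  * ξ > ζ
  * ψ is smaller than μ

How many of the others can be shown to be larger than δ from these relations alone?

Directly above δ: γ, β, μ, ξ.
One step further: ψ, χ, ν (7 so far).
Nothing else is reachable above δ; 7 in all.

7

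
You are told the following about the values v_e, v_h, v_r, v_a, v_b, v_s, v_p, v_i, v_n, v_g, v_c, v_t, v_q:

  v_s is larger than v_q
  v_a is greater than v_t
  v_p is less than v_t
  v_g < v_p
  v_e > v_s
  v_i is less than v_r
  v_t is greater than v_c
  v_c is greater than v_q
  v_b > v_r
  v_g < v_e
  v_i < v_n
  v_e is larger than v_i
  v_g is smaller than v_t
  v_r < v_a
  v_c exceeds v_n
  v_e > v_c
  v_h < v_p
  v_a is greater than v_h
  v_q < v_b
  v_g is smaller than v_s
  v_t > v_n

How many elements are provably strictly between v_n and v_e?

1

Chaining upward from v_n reaches: v_c, v_t, v_a.
Chaining downward from v_e reaches: v_g, v_q, v_i, v_c, v_s.
Strictly between v_n and v_e are those in both lists: v_c — 1 element.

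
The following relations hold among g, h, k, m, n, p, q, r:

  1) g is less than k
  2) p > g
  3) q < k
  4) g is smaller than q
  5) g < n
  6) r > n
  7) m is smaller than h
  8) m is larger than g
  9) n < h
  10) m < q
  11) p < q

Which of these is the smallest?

n is not least since g < n; m is not least since g < m; p is not least since g < p; q is not least since m < q; h is not least since n < h; r is not least since n < r; k is not least since g < k.
Only g has nothing below it, so g is the smallest.

g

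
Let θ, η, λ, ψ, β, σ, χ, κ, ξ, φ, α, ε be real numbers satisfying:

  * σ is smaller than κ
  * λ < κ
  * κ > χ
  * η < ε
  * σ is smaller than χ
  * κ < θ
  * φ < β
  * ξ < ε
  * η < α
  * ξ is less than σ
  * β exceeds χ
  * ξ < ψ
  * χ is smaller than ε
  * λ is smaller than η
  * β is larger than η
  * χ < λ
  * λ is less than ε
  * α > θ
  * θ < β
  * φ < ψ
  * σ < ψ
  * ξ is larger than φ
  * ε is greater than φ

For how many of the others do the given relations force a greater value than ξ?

From ξ the given relations immediately reach σ, ψ, ε.
From those, χ, κ — 5 in total.
From those, λ, θ, β — 8 in total.
From those, η, α — 10 in total.
No other element is forced above ξ by the given relations, so the count is 10.

10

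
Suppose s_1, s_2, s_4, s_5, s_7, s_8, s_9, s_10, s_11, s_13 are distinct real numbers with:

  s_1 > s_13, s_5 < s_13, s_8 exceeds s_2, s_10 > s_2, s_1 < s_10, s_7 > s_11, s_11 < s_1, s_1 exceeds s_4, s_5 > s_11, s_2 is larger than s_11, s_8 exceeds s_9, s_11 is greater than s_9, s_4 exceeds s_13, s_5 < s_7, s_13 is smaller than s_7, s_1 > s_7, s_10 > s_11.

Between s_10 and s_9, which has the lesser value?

s_9

s_9 < s_11 < s_5 < s_13 < s_4 < s_1 < s_10, by transitivity through s_11, s_5, s_13, s_4, s_1.
So s_9 < s_10; s_9 is the smaller of the two.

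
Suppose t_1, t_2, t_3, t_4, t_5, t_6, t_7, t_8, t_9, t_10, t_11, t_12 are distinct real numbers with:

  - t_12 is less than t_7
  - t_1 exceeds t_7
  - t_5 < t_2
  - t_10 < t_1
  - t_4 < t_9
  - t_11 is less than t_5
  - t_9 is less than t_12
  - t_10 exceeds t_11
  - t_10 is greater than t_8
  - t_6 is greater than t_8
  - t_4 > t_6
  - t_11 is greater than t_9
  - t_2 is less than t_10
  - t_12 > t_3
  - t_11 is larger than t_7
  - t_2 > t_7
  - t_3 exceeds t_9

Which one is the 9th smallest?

Chaining the given pairs: t_8 < t_6 < t_4 < t_9 < t_3 < t_12 < t_7 < t_11 < t_5 < t_2 < t_10 < t_1.
Counting 9 from the smallest end gives t_5.

t_5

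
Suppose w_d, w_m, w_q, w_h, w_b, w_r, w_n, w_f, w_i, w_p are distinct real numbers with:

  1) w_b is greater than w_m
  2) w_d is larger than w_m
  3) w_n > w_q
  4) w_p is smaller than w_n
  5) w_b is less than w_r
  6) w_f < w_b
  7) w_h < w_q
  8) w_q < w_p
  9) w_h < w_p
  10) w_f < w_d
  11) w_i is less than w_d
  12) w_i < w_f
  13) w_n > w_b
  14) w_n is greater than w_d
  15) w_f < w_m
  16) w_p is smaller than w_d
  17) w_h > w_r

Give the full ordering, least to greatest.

Each adjacent pair is fixed by a given relation: w_i < w_f; w_f < w_m; w_m < w_b; w_b < w_r; w_r < w_h; w_h < w_q; w_q < w_p; w_p < w_d; w_d < w_n. Chaining them end to end gives the full order.

w_i < w_f < w_m < w_b < w_r < w_h < w_q < w_p < w_d < w_n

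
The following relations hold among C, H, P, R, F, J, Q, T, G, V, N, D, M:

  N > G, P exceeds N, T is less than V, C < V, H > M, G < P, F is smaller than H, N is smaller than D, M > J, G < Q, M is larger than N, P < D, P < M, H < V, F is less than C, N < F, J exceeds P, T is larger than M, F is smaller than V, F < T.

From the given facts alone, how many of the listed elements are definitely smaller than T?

6

The elements the relations force below T are G, N, P, J, F, M — no chain reaches any other.
That is 6.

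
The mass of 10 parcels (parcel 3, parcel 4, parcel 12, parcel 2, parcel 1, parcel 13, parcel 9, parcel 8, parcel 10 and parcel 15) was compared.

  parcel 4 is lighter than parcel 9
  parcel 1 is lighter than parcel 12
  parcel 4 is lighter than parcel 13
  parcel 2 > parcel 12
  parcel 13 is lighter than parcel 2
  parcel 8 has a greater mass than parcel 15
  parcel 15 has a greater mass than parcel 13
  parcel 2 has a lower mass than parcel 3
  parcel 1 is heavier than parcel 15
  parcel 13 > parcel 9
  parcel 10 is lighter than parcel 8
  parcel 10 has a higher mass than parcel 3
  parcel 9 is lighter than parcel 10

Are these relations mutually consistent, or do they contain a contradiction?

consistent

Every relation is compatible with parcel 4 < parcel 9 < parcel 13 < parcel 15 < parcel 1 < parcel 12 < parcel 2 < parcel 3 < parcel 10 < parcel 8; the set is consistent.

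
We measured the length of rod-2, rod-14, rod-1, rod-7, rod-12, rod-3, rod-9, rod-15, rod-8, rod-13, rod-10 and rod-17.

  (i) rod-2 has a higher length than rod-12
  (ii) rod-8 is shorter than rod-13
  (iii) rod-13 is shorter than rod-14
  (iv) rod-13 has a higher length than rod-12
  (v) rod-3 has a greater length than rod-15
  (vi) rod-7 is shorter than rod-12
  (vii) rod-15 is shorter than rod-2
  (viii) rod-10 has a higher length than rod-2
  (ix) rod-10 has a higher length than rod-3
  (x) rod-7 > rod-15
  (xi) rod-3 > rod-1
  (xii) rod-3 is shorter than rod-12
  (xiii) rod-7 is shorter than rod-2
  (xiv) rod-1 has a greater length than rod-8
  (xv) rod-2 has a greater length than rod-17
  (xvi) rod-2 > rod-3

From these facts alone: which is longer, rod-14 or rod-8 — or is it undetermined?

rod-14

Following the relations from rod-8: rod-8 < rod-1 < rod-3 < rod-12 < rod-13 < rod-14.
So rod-14 is longer.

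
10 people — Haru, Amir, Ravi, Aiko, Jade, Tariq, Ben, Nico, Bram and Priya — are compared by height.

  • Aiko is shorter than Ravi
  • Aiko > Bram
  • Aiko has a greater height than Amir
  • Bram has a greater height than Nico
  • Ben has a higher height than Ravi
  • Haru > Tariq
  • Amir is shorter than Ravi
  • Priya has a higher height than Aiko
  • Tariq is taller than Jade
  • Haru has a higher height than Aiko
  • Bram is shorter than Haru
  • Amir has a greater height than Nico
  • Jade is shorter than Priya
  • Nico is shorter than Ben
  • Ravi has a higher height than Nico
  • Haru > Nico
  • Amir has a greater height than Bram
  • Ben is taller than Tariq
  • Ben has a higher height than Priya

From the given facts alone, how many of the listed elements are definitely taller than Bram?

6

From Bram the given relations immediately reach Amir, Aiko, Haru.
From those, Ravi, Priya — 5 in total.
From those, Ben — 6 in total.
Nothing else is reachable above Bram; 6 in all.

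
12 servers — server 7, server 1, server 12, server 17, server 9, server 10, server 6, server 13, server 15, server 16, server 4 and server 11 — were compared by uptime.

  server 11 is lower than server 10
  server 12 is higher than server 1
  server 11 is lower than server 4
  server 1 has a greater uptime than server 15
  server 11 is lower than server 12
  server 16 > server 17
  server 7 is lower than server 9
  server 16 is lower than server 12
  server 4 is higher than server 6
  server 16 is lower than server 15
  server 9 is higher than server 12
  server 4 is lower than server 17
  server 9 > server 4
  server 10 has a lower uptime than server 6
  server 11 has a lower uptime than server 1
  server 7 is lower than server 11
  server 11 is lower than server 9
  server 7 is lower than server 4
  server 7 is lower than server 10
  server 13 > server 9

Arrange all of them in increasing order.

The consecutive links are each given: server 7 < server 11; server 11 < server 10; server 10 < server 6; server 6 < server 4; server 4 < server 17; server 17 < server 16; server 16 < server 15; server 15 < server 1; server 1 < server 12; server 12 < server 9; server 9 < server 13.

server 7 < server 11 < server 10 < server 6 < server 4 < server 17 < server 16 < server 15 < server 1 < server 12 < server 9 < server 13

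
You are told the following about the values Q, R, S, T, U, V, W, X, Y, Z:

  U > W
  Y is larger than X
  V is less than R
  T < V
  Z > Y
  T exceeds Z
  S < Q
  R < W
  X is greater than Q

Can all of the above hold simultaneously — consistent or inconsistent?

consistent

The single ordering S < Q < X < Y < Z < T < V < R < W < U satisfies every listed relation, so no contradiction arises.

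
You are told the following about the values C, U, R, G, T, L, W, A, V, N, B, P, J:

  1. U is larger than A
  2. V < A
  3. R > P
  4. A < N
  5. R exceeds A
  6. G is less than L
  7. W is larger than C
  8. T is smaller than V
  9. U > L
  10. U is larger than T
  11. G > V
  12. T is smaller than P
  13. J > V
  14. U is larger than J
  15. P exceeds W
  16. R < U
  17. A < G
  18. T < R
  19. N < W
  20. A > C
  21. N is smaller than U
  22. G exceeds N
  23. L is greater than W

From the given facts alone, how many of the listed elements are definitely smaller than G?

Directly below G: V, A, N.
One step further: T, C (5 so far).
Nothing else is reachable below G; 5 in all.

5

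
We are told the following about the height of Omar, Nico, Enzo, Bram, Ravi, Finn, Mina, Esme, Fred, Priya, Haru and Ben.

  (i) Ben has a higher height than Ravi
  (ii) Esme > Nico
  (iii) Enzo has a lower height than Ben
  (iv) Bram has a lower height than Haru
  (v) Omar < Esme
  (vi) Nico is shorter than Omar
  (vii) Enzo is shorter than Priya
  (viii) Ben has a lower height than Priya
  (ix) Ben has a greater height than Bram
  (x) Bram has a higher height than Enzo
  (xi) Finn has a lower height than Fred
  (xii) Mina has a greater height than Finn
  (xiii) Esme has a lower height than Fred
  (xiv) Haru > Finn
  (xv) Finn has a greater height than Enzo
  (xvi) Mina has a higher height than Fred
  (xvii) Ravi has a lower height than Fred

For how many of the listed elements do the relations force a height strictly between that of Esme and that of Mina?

1

Chaining upward from Esme reaches: Fred.
Chaining downward from Mina reaches: Ravi, Nico, Omar, Enzo, Finn, Fred.
Strictly between Esme and Mina are those in both lists: Fred — 1 element.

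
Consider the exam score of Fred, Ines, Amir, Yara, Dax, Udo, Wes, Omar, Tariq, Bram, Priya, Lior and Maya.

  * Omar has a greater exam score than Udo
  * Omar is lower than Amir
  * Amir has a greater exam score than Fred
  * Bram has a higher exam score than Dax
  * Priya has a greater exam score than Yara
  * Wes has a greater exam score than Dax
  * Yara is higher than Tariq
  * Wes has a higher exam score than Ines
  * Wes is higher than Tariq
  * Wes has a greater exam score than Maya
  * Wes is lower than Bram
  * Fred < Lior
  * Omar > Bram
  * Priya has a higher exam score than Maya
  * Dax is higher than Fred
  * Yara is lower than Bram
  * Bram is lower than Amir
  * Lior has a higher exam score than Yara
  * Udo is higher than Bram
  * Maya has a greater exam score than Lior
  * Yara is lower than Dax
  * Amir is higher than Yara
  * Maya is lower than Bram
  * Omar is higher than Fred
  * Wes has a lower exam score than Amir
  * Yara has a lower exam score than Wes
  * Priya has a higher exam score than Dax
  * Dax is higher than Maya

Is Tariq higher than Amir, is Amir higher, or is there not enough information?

Following the relations from Tariq: Tariq < Yara < Lior < Maya < Dax < Wes < Bram < Udo < Omar < Amir.
So Amir is higher.

Amir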